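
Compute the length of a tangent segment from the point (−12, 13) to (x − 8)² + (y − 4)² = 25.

2√114

With centre O = (8, 4), |OP|² = 481 and r² = 25.
The tangent meets the radius at right angles, so tangent² = |PO|² − r² = 481 − 25 = 456.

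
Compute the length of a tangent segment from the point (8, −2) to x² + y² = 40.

2√7

With centre O = (0, 0), |OP|² = 68 and r² = 40.
Power of the point: PT² = |PO|² − r² = 28, so PT = 2√7.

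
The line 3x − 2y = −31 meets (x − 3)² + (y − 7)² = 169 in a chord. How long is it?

6√13

Express y = (31 + 3x)/2 and substitute into the circle:
13x² + 78x − 351 = 0  ⟹  x² + 6x − 27 = 0
x = 3 or x = −9, giving (3, 20) and (−9, 2).
|(3, 20) − (−9, 2)| = √((12)² + (18)²) = 6√13.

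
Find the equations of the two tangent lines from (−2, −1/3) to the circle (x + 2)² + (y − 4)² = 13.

2x − 3y = −3 and 2x + 3y = −5

Write the tangent as mx − y + (−1/3 − m·(−2)) = 0 and set its distance from the centre to √13:
(0m − (13/3))² = 13(m² + 1)
9m² − 4 = 0, so m = 2/3 or m = −2/3.
Through (−2, −1/3) these give 2x − 3y = −3 and 2x + 3y = −5.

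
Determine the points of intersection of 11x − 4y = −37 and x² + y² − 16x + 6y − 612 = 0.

From the line, y = (37 + 11x)/4. Substituting:
137x² + 822x − 7535 = 0  ⟹  x² + 6x − 55 = 0
x = 5 or x = −11, giving (5, 23) and (−11, −21).

(−11, −21) and (5, 23)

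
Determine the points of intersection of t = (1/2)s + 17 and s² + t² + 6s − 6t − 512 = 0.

(−26, 4) and (10, 22)

Express t = (34 + s)/2 and substitute into the circle:
5s² + 80s − 1300 = 0  ⟹  s² + 16s − 260 = 0
s = 10 or s = −26, giving (10, 22) and (−26, 4).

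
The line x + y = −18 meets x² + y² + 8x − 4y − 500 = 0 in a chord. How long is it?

The distance from (−4, 2) to the line is 16/√2, and r² = 520.
Half the chord is √(r² − d²) = √(392), so the full chord is 28√2.

28√2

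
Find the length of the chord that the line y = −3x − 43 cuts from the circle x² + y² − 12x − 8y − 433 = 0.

The distance from (6, 4) to the line is 65/√10, and r² = 485.
Half the chord is √(r² − d²) = √(125/2), so the full chord is 5√10.

5√10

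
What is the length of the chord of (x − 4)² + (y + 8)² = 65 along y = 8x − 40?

Express y = 8x − 40 and substitute into the circle:
65x² − 520x + 975 = 0  ⟹  x² − 8x + 15 = 0
x = 5 or x = 3, giving (5, 0) and (3, −16).
|(5, 0) − (3, −16)| = √((2)² + (16)²) = 2√65.

2√65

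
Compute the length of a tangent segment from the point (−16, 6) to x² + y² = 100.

8√3

Centre (0, 0), r² = 100. |PO|² = (−16)² + (6)² = 292.
Power of the point: PT² = |PO|² − r² = 192, so PT = 8√3.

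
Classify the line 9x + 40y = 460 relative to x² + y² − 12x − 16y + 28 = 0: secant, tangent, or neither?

secant

Substituting the line into the circle gives 1681x² − 21720x − 38000 = 0.
Δ = 471758400 − (−255512000) = 727270400.
Two real roots: the line is a secant.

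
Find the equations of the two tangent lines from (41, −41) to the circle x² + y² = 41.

Write the tangent as mx − y + (−41 − m·(41)) = 0 and set its distance from the centre to √41:
(−41m − (41))² = 41(m² + 1)
20m² + 41m + 20 = 0, so m = −4/5 or m = −5/4.
Through (41, −41) these give 4x + 5y = −41 and 5x + 4y = 41.

4x + 5y = −41 and 5x + 4y = 41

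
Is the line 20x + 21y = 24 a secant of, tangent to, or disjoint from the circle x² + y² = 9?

secant

Centre (0, 0), r² = 9. Distance² from centre to line = (−24)²/841 = 576/841.
Since d² < r², the line cuts the circle twice.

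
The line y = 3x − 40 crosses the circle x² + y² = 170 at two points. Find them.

Express y = 3x − 40 and substitute into the circle:
10x² − 240x + 1430 = 0  ⟹  x² − 24x + 143 = 0
x = 13 or x = 11, giving (13, −1) and (11, −7).

(11, −7) and (13, −1)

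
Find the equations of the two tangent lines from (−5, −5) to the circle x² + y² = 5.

2x − y = −5 and x − 2y = 5

Write the tangent as mx − y + (−5 − m·(−5)) = 0 and set its distance from the centre to √5:
(5m − (5))² = 5(m² + 1)
2m² − 5m + 2 = 0, so m = 2 or m = 1/2.
Through (−5, −5) these give 2x − y = −5 and x − 2y = 5.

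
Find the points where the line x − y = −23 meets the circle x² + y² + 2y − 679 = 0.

(−26, −3) and (2, 25)

Express y = x + 23 and substitute into the circle:
2x² + 48x − 104 = 0  ⟹  x² + 24x − 52 = 0
x = 2 or x = −26, giving (2, 25) and (−26, −3).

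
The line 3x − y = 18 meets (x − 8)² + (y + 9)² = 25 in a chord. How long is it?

Express y = 3x − 18 and substitute into the circle:
10x² − 70x + 120 = 0  ⟹  x² − 7x + 12 = 0
x = 4 or x = 3, giving (4, −6) and (3, −9).
|(4, −6) − (3, −9)| = √((1)² + (3)²) = √10.

√10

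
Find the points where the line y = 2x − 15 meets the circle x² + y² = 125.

Substitute y = 2x − 15:
5x² − 60x + 100 = 0  ⟹  x² − 12x + 20 = 0
x = 10 or x = 2, giving (10, 5) and (2, −11).

(2, −11) and (10, 5)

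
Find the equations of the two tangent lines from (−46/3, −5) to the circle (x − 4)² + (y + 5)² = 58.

3x − 7y = −11 and 3x + 7y = −81

A line y − (−5) = m(x − (−46/3)) is tangent when its distance from (4, −5) is √58:
(58/3m − (0))² = 58(m² + 1)
49m² − 9 = 0, so m = 3/7 or m = −3/7.
With m = 3/7: 3x − 7y = −11. With m = −3/7: 3x + 7y = −81.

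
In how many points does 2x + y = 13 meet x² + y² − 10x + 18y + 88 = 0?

0

d² = (2·5 + 1·(−9) − (13))²/5 = 144/5; r² = 18.
Since d² > r², the line lies outside the circle.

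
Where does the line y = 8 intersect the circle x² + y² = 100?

From the line, y = 8. Substituting:
x² − 36 = 0
x = 6 or x = −6, giving (6, 8) and (−6, 8).

(−6, 8) and (6, 8)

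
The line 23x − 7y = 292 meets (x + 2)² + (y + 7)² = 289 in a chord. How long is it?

The distance from (−2, −7) to the line is 289/√578, and r² = 289.
Half the chord is √(r² − d²) = √(289/2), so the full chord is 17√2.

17√2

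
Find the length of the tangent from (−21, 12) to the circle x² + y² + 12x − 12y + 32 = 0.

√221

Centre (−6, 6), r² = 40. |PO|² = (−15)² + (6)² = 261.
The tangent meets the radius at right angles, so tangent² = |PO|² − r² = 261 − 40 = 221.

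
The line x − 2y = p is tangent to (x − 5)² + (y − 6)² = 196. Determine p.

For a tangent, require d(centre, line) = r = 14.
|1·5 − 2·6 − p| / √5 = 14
|p − (−7)| = 14√5.

p = −7 ± 14√5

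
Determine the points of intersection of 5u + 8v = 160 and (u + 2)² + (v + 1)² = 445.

(0, 20) and (16, 10)

Express v = (160 − 5u)/8 and substitute into the circle:
89u² − 1424u = 0  ⟹  u² − 16u = 0
u = 16 or u = 0, giving (16, 10) and (0, 20).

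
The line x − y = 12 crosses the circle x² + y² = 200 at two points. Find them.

From the line, y = x − 12. Substituting:
2x² − 24x − 56 = 0  ⟹  x² − 12x − 28 = 0
x = 14 or x = −2, giving (14, 2) and (−2, −14).

(−2, −14) and (14, 2)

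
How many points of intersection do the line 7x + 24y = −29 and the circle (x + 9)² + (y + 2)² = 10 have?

0

Substituting the line into the circle gives 625x² + 10102x + 41257 = 0.
Discriminant = (10102)² − 4·625·(41257) = −1092096 < 0.
No real roots: the line does not meet the circle.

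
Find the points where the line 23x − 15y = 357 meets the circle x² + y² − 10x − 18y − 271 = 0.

(9, −10) and (24, 13)

From the line, y = (−357 + 23x)/15. Substituting:
754x² − 24882x + 162864 = 0  ⟹  x² − 33x + 216 = 0
x = 24 or x = 9, giving (24, 13) and (9, −10).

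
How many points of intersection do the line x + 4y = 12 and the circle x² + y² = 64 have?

Substituting the line into the circle gives 17x² − 24x − 880 = 0.
Discriminant = (−24)² − 4·17·(−880) = 60416 > 0.
Two real roots: the line is a secant.

2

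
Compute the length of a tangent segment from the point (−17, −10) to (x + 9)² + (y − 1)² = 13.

2√43

The centre is (−9, 1) and r = √13. The square of the distance from P to the centre is 64 + 121 = 185.
The tangent meets the radius at right angles, so tangent² = |PO|² − r² = 185 − 13 = 172.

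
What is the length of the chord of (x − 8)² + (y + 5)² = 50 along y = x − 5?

The distance from (8, −5) to the line is 8/√2, and r² = 50.
Half the chord is √(r² − d²) = √(18), so the full chord is 6√2.

6√2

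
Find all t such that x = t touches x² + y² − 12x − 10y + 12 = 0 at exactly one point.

t = −1 or t = 13

For a tangent, require d(centre, line) = r = 7.
|1·6 + 0·5 − t| / √1 = 7
|t − (6)| = 7, so t = 13 or t = −1.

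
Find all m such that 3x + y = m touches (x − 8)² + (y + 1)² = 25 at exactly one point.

m = 23 ± 5√10

The line touches the circle iff its distance from (8, −1) is 5:
|3·8 + 1·(−1) − m| / √10 = 5
|m − (23)| = 5√10.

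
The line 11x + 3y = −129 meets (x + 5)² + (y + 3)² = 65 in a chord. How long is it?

The distance from (−5, −3) to the line is 65/√130, and r² = 65.
Half the chord is √(r² − d²) = √(65/2), so the full chord is √130.

√130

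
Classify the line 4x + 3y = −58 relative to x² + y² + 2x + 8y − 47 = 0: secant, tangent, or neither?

neither

d² = (4·(−1) + 3·(−4) − (−58))²/25 = 1764/25; r² = 64.
Since d² > r², the line lies outside the circle.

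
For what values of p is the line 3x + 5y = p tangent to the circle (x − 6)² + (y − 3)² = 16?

For a tangent, require d(centre, line) = r = 4.
|3·6 + 5·3 − p| / √34 = 4
|p − (33)| = 4√34.

p = 33 ± 4√34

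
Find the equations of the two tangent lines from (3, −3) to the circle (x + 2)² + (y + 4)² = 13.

3x − 2y = 15 and 2x + 3y = −3

Let a tangent through (3, −3) have slope m. Its distance from (−2, −4) must equal √13:
(−5m − (−1))² = 13(m² + 1)
6m² − 5m − 6 = 0, so m = 3/2 or m = −2/3.
With m = 3/2: 3x − 2y = 15. With m = −2/3: 2x + 3y = −3.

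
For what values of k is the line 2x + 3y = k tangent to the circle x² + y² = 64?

The line touches the circle iff its distance from (0, 0) is 8:
|2·0 + 3·0 − k| / √13 = 8
|k| = 8√13.

k = ±8√13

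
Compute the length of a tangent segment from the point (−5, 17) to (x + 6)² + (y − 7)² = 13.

Centre (−6, 7), r² = 13. |PO|² = (1)² + (10)² = 101.
By the tangent–radius right angle, tangent length = √(|PO|² − r²) = √88 = 2√22.

2√22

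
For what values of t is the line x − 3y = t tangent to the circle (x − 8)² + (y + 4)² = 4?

Tangency holds when the distance from the centre (8, −4) to the line equals the radius 2:
|1·8 − 3·(−4) − t| / √10 = 2
|t − (20)| = 2√10.

t = 20 ± 2√10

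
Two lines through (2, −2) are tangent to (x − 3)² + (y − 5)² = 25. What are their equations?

Write the tangent as mx − y + (−2 − m·(2)) = 0 and set its distance from the centre to 5:
[m·(1) − (7)]² = 25(m² + 1)
12m² + 7m − 12 = 0, so m = 3/4 or m = −4/3.
With m = 3/4: 3x − 4y = 14. With m = −4/3: 4x + 3y = 2.

3x − 4y = 14 and 4x + 3y = 2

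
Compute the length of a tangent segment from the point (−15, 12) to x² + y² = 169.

The centre is (0, 0) and r = 13. The square of the distance from P to the centre is 225 + 144 = 369.
The tangent meets the radius at right angles, so tangent² = |PO|² − r² = 369 − 169 = 200.

10√2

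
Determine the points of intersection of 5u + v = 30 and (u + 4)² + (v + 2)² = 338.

(3, 15) and (9, −15)

Substitute v = −5u + 30:
26u² − 312u + 702 = 0  ⟹  u² − 12u + 27 = 0
u = 9 or u = 3, giving (9, −15) and (3, 15).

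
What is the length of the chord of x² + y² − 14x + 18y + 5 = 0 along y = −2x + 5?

10√5

From the line, y = −2x + 5. Substituting:
5x² − 70x + 120 = 0  ⟹  x² − 14x + 24 = 0
x = 12 or x = 2, giving (12, −19) and (2, 1).
Chord length = distance between (12, −19) and (2, 1) = √500 = 10√5.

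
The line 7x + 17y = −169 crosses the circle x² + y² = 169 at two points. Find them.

Express y = (−169 − 7x)/17 and substitute into the circle:
338x² + 2366x − 20280 = 0  ⟹  x² + 7x − 60 = 0
x = 5 or x = −12, giving (5, −12) and (−12, −5).

(−12, −5) and (5, −12)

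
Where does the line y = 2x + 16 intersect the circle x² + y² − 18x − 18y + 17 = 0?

(−3, 10) and (1, 18)

From the line, y = 2x + 16. Substituting:
5x² + 10x − 15 = 0  ⟹  x² + 2x − 3 = 0
x = 1 or x = −3, giving (1, 18) and (−3, 10).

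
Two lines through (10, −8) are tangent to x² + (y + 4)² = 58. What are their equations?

A line y − (−8) = m(x − (10)) is tangent when its distance from (0, −4) is √58:
[m·(−10) − (4)]² = 58(m² + 1)
21m² + 40m − 21 = 0, so m = 3/7 or m = −7/3.
With m = 3/7: 3x − 7y = 86. With m = −7/3: 7x + 3y = 46.

3x − 7y = 86 and 7x + 3y = 46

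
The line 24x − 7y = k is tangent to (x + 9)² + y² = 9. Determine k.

For a tangent, require d(centre, line) = r = 3.
|24·(−9) − 7·0 − k| / √625 = 3
|k − (−216)| = 3·25, so k = −141 or k = −291.

k = −291 or k = −141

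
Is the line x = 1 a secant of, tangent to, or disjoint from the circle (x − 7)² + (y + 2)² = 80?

secant

Substituting the line into the circle gives y² + 4y − 40 = 0.
Δ = 16 − (−160) = 176.
Two real roots: the line is a secant.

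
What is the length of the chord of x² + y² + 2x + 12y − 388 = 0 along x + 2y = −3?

Express y = (−3 − x)/2 and substitute into the circle:
5x² − 10x − 1615 = 0  ⟹  x² − 2x − 323 = 0
x = 19 or x = −17, giving (19, −11) and (−17, 7).
|(19, −11) − (−17, 7)| = √((36)² + (−18)²) = 18√5.

18√5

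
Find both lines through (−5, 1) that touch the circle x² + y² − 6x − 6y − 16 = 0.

Let a tangent through (−5, 1) have slope m. Its distance from (3, 3) must equal √34:
[m·(8) − (2)]² = 34(m² + 1)
15m² − 16m − 15 = 0, so m = 5/3 or m = −3/5.
Through (−5, 1) these give 5x − 3y = −28 and 3x + 5y = −10.

5x − 3y = −28 and 3x + 5y = −10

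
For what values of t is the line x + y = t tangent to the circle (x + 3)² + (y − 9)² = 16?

t = 6 ± 4√2

For a tangent, require d(centre, line) = r = 4.
|1·(−3) + 1·9 − t| / √2 = 4
|t − (6)| = 4√2.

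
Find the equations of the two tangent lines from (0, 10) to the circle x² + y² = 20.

Write the tangent as mx − y + (10 − m·(0)) = 0 and set its distance from the centre to 2√5:
(0m − (−10))² = 20(m² + 1)
m² − 4 = 0, so m = 2 or m = −2.
Through (0, 10) these give 2x − y = −10 and 2x + y = 10.

2x − y = −10 and 2x + y = 10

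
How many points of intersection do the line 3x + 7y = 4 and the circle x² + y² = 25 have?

Substituting the line into the circle gives 58x² − 24x − 1209 = 0.
Δ = 576 − (−280488) = 281064.
Two real roots: the line is a secant.

2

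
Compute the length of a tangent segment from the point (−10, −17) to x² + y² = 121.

2√67

Centre (0, 0), r² = 121. |PO|² = (−10)² + (−17)² = 389.
Power of the point: PT² = |PO|² − r² = 268, so PT = 2√67.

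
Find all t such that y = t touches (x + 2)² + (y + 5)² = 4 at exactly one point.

The line touches the circle iff its distance from (−2, −5) is 2:
|0·(−2) + 1·(−5) − t| / √1 = 2
|t − (−5)| = 2, so t = −3 or t = −7.

t = −7 or t = −3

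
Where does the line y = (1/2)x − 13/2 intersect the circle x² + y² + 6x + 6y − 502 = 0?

(−21, −17) and (19, 3)

From the line, y = (−13 + x)/2. Substituting:
5x² + 10x − 1995 = 0  ⟹  x² + 2x − 399 = 0
x = 19 or x = −21, giving (19, 3) and (−21, −17).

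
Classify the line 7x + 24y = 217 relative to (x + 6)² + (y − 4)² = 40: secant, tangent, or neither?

Centre (−6, 4), r² = 40. Distance² from centre to line = (−163)²/625 = 26569/625.
Since d² > r², the line lies outside the circle.

neither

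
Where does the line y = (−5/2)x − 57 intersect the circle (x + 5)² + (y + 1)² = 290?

(−22, −2) and (−18, −12)

Express y = (−114 − 5x)/2 and substitute into the circle:
29x² + 1160x + 11484 = 0  ⟹  x² + 40x + 396 = 0
x = −18 or x = −22, giving (−18, −12) and (−22, −2).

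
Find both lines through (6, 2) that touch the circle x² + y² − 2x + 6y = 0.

3x − y = 16 and x − 3y = 0

A line y − (2) = m(x − (6)) is tangent when its distance from (1, −3) is √10:
[m·(−5) − (−5)]² = 10(m² + 1)
3m² − 10m + 3 = 0, so m = 3 or m = 1/3.
With m = 3: 3x − y = 16. With m = 1/3: x − 3y = 0.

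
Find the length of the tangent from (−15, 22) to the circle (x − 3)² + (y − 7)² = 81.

6√13

With centre O = (3, 7), |OP|² = 549 and r² = 81.
Power of the point: PT² = |PO|² − r² = 468, so PT = 6√13.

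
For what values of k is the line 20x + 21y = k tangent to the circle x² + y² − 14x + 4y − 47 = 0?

For a tangent, require d(centre, line) = r = 10.
|20·7 + 21·(−2) − k| / √841 = 10
|k − (98)| = 10·29, so k = 388 or k = −192.

k = −192 or k = 388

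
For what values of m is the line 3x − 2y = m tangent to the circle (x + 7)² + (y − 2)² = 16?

The line touches the circle iff its distance from (−7, 2) is 4:
|3·(−7) − 2·2 − m| / √13 = 4
|m − (−25)| = 4√13.

m = −25 ± 4√13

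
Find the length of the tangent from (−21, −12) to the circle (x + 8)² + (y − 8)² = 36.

The centre is (−8, 8) and r = 6. The square of the distance from P to the centre is 169 + 400 = 569.
The tangent meets the radius at right angles, so tangent² = |PO|² − r² = 569 − 36 = 533.

√533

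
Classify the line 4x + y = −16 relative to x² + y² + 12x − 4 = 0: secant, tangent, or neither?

secant

Centre (−6, 0), r² = 40. Distance² from centre to line = (−8)²/17 = 64/17.
Since d² < r², the line cuts the circle twice.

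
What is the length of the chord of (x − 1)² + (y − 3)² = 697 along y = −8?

48

Centre (1, 3), r² = 697. Perpendicular distance d from centre to line = |11| / √1 = 11.
Chord = 2√(r² − d²) = 2·√(576) = 48.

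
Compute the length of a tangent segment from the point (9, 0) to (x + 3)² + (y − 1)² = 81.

8

With centre O = (−3, 1), |OP|² = 145 and r² = 81.
Power of the point: PT² = |PO|² − r² = 64, so PT = 8.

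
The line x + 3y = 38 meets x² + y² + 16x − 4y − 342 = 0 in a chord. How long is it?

Express y = (38 − x)/3 and substitute into the circle:
10x² + 80x − 2090 = 0  ⟹  x² + 8x − 209 = 0
x = 11 or x = −19, giving (11, 9) and (−19, 19).
|(11, 9) − (−19, 19)| = √((30)² + (−10)²) = 10√10.

10√10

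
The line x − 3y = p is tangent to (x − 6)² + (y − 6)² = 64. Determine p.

p = −12 ± 8√10

Tangency holds when the distance from the centre (6, 6) to the line equals the radius 8:
|1·6 − 3·6 − p| / √10 = 8
|p − (−12)| = 8√10.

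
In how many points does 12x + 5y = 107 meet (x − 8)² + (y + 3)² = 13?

2

Substituting the line into the circle gives 169x² − 3328x + 16159 = 0.
Δ = 11075584 − 10923484 = 152100.
Two real roots: the line is a secant.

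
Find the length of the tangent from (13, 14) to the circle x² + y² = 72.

Centre (0, 0), r² = 72. |PO|² = (13)² + (14)² = 365.
By the tangent–radius right angle, tangent length = √(|PO|² − r²) = √293.

√293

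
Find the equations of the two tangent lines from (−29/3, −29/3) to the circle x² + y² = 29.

A line y − (−29/3) = m(x − (−29/3)) is tangent when its distance from (0, 0) is √29:
[m·(29/3) − (29/3)]² = 29(m² + 1)
10m² − 29m + 10 = 0, so m = 2/5 or m = 5/2.
With m = 2/5: 2x − 5y = 29. With m = 5/2: 5x − 2y = −29.

2x − 5y = 29 and 5x − 2y = −29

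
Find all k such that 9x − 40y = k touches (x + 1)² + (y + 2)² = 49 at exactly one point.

For a tangent, require d(centre, line) = r = 7.
|9·(−1) − 40·(−2) − k| / √1681 = 7
|k − (71)| = 7·41, so k = 358 or k = −216.

k = −216 or k = 358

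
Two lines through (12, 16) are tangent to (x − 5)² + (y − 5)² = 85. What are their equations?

9x + 2y = 140 and 2x − 9y = −120

A line y − (16) = m(x − (12)) is tangent when its distance from (5, 5) is √85:
(−7m − (−11))² = 85(m² + 1)
18m² + 77m − 18 = 0, so m = −9/2 or m = 2/9.
Through (12, 16) these give 9x + 2y = 140 and 2x − 9y = −120.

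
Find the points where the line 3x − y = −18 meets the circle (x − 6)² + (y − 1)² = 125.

From the line, y = 3x + 18. Substituting:
10x² + 90x + 200 = 0  ⟹  x² + 9x + 20 = 0
x = −4 or x = −5, giving (−4, 6) and (−5, 3).

(−5, 3) and (−4, 6)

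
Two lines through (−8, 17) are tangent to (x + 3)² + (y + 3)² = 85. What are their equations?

Write the tangent as mx − y + (17 − m·(−8)) = 0 and set its distance from the centre to √85:
[m·(5) − (−20)]² = 85(m² + 1)
12m² − 40m − 63 = 0, so m = 9/2 or m = −7/6.
With m = 9/2: 9x − 2y = −106. With m = −7/6: 7x + 6y = 46.

9x − 2y = −106 and 7x + 6y = 46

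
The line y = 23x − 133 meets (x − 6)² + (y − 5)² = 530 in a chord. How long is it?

Centre (6, 5), r² = 530. Perpendicular distance d from centre to line = |0| / √530 = 0/√530.
Half the chord is √(r² − d²) = √(530), so the full chord is 2√530.

2√530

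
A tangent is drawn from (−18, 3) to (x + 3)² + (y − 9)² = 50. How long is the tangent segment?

√211

The centre is (−3, 9) and r = 5√2. The square of the distance from P to the centre is 225 + 36 = 261.
By the tangent–radius right angle, tangent length = √(|PO|² − r²) = √211.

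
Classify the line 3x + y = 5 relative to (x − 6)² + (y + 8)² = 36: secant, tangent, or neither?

secant

Centre (6, −8), r² = 36. Distance² from centre to line = (5)²/10 = 5/2.
Since d² < r², the line cuts the circle twice.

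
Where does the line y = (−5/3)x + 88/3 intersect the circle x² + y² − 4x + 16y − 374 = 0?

(11, 11) and (23, −9)

From the line, y = (88 − 5x)/3. Substituting:
34x² − 1156x + 8602 = 0  ⟹  x² − 34x + 253 = 0
x = 23 or x = 11, giving (23, −9) and (11, 11).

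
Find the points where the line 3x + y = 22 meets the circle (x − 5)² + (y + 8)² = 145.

(6, 4) and (13, −17)

Express y = −3x + 22 and substitute into the circle:
10x² − 190x + 780 = 0  ⟹  x² − 19x + 78 = 0
x = 13 or x = 6, giving (13, −17) and (6, 4).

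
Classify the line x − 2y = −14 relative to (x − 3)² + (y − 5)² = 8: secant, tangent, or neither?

Centre (3, 5), r² = 8. Distance² from centre to line = (7)²/5 = 49/5.
Since d² > r², the line lies outside the circle.

neither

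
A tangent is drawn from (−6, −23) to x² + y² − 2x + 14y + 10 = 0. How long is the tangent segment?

Centre (1, −7), r² = 40. |PO|² = (−7)² + (−16)² = 305.
The tangent meets the radius at right angles, so tangent² = |PO|² − r² = 305 − 40 = 265.

√265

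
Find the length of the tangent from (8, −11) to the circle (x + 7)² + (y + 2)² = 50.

Centre (−7, −2), r² = 50. |PO|² = (15)² + (−9)² = 306.
By the tangent–radius right angle, tangent length = √(|PO|² − r²) = √256 = 16.

16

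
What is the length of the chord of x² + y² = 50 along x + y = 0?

10√2

Centre (0, 0), r² = 50. Perpendicular distance d from centre to line = |0| / √2 = 0/√2.
Half the chord is √(r² − d²) = √(50), so the full chord is 10√2.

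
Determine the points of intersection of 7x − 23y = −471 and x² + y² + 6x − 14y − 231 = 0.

(−18, 15) and (5, 22)

Substitute y = (471 + 7x)/23:
578x² + 7514x − 52020 = 0  ⟹  x² + 13x − 90 = 0
x = 5 or x = −18, giving (5, 22) and (−18, 15).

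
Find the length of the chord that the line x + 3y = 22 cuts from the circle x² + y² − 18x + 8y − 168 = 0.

9√10

Centre (9, −4), r² = 265. Perpendicular distance d from centre to line = |−25| / √10 = 25/√10.
Chord = 2√(r² − d²) = 2·√(405/2) = 9√10.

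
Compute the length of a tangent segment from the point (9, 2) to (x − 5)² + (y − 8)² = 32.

Centre (5, 8), r² = 32. |PO|² = (4)² + (−6)² = 52.
Power of the point: PT² = |PO|² − r² = 20, so PT = 2√5.

2√5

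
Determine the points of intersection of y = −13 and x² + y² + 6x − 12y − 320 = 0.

Substitute y = −13:
x² + 6x + 5 = 0
x = −1 or x = −5, giving (−1, −13) and (−5, −13).

(−5, −13) and (−1, −13)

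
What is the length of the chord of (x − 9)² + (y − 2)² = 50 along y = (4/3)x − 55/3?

10

From the line, y = (−55 + 4x)/3. Substituting:
25x² − 650x + 4000 = 0  ⟹  x² − 26x + 160 = 0
x = 16 or x = 10, giving (16, 3) and (10, −5).
Chord length = distance between (16, 3) and (10, −5) = √100 = 10.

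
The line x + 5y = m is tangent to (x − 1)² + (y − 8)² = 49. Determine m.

Tangency holds when the distance from the centre (1, 8) to the line equals the radius 7:
|1·1 + 5·8 − m| / √26 = 7
|m − (41)| = 7√26.

m = 41 ± 7√26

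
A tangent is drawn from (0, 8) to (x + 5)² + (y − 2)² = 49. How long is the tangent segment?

2√3

With centre O = (−5, 2), |OP|² = 61 and r² = 49.
Power of the point: PT² = |PO|² − r² = 12, so PT = 2√3.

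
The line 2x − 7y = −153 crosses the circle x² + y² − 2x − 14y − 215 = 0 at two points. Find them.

(−10, 19) and (4, 23)

From the line, y = (153 + 2x)/7. Substituting:
53x² + 318x − 2120 = 0  ⟹  x² + 6x − 40 = 0
x = 4 or x = −10, giving (4, 23) and (−10, 19).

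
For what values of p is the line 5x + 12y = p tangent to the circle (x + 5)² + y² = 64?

The line touches the circle iff its distance from (−5, 0) is 8:
|5·(−5) + 12·0 − p| / √169 = 8
|p − (−25)| = 8·13, so p = 79 or p = −129.

p = −129 or p = 79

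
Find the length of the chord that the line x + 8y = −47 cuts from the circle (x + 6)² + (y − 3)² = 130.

2√65

The distance from (−6, 3) to the line is 65/√65, and r² = 130.
Chord = 2√(r² − d²) = 2·√(65) = 2√65.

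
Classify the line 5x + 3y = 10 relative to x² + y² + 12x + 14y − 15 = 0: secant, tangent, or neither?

neither

Centre (−6, −7), r² = 100. Distance² from centre to line = (−61)²/34 = 3721/34.
Since d² > r², the line lies outside the circle.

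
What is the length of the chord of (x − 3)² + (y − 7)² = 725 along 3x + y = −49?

From the line, y = −3x − 49. Substituting:
10x² + 330x + 2420 = 0  ⟹  x² + 33x + 242 = 0
x = −11 or x = −22, giving (−11, −16) and (−22, 17).
Chord length = distance between (−11, −16) and (−22, 17) = √1210 = 11√10.

11√10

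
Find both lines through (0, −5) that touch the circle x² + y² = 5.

2x + y = −5 and 2x − y = 5

Let a tangent through (0, −5) have slope m. Its distance from (0, 0) must equal √5:
[m·(0) − (5)]² = 5(m² + 1)
m² − 4 = 0, so m = −2 or m = 2.
Through (0, −5) these give 2x + y = −5 and 2x − y = 5.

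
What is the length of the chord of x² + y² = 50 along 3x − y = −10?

Substitute y = 3x + 10:
10x² + 60x + 50 = 0  ⟹  x² + 6x + 5 = 0
x = −1 or x = −5, giving (−1, 7) and (−5, −5).
|(−1, 7) − (−5, −5)| = √((4)² + (12)²) = 4√10.

4√10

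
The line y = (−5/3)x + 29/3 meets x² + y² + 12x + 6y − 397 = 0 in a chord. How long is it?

6√34

Centre (−6, −3), r² = 442. Perpendicular distance d from centre to line = |−68| / √34 = 68/√34.
Half the chord is √(r² − d²) = √(306), so the full chord is 6√34.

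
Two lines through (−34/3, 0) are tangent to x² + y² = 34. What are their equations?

3x + 5y = −34 and 3x − 5y = −34

A line y − (0) = m(x − (−34/3)) is tangent when its distance from (0, 0) is √34:
[m·(34/3) − (0)]² = 34(m² + 1)
25m² − 9 = 0, so m = −3/5 or m = 3/5.
With m = −3/5: 3x + 5y = −34. With m = 3/5: 3x − 5y = −34.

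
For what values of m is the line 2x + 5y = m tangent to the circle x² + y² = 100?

Tangency holds when the distance from the centre (0, 0) to the line equals the radius 10:
|2·0 + 5·0 − m| / √29 = 10
|m| = 10√29.

m = ±10√29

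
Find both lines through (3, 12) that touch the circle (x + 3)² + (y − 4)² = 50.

A line y − (12) = m(x − (3)) is tangent when its distance from (−3, 4) is 5√2:
[m·(−6) − (−8)]² = 50(m² + 1)
7m² + 48m − 7 = 0, so m = −7 or m = 1/7.
With m = −7: 7x + y = 33. With m = 1/7: x − 7y = −81.

7x + y = 33 and x − 7y = −81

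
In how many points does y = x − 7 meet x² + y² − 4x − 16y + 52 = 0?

Centre (2, 8), r² = 16. Distance² from centre to line = (−13)²/2 = 169/2.
Since d² > r², the line lies outside the circle.

0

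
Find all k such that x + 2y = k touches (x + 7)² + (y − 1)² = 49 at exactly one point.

k = −5 ± 7√5

The line touches the circle iff its distance from (−7, 1) is 7:
|1·(−7) + 2·1 − k| / √5 = 7
|k − (−5)| = 7√5.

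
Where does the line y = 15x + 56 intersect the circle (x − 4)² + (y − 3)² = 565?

(−5, −19) and (−2, 26)

From the line, y = 15x + 56. Substituting:
226x² + 1582x + 2260 = 0  ⟹  x² + 7x + 10 = 0
x = −2 or x = −5, giving (−2, 26) and (−5, −19).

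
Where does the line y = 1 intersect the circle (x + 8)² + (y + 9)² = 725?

From the line, y = 1. Substituting:
x² + 16x − 561 = 0
x = 17 or x = −33, giving (17, 1) and (−33, 1).

(−33, 1) and (17, 1)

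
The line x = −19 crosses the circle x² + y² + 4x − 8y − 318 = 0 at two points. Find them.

The line gives x = −19. Substituting into the circle:
y² − 8y − 33 = 0
y = 11 or y = −3, giving (−19, 11) and (−19, −3).

(−19, −3) and (−19, 11)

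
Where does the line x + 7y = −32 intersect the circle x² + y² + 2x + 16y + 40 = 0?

(−4, −4) and (3, −5)

Express y = (−32 − x)/7 and substitute into the circle:
50x² + 50x − 600 = 0  ⟹  x² + x − 12 = 0
x = 3 or x = −4, giving (3, −5) and (−4, −4).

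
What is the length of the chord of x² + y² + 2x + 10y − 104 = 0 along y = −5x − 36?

4√26

The distance from (−1, −5) to the line is 26/√26, and r² = 130.
Half the chord is √(r² − d²) = √(104), so the full chord is 4√26.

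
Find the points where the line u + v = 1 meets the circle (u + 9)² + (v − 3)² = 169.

Express v = −u + 1 and substitute into the circle:
2u² + 22u − 84 = 0  ⟹  u² + 11u − 42 = 0
u = 3 or u = −14, giving (3, −2) and (−14, 15).

(−14, 15) and (3, −2)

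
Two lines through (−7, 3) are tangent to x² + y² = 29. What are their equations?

Let a tangent through (−7, 3) have slope m. Its distance from (0, 0) must equal √29:
(7m − (−3))² = 29(m² + 1)
10m² + 21m − 10 = 0, so m = −5/2 or m = 2/5.
Through (−7, 3) these give 5x + 2y = −29 and 2x − 5y = −29.

5x + 2y = −29 and 2x − 5y = −29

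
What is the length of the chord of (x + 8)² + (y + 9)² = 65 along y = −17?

2

From the line, y = −17. Substituting:
x² + 16x + 63 = 0
x = −7 or x = −9, giving (−7, −17) and (−9, −17).
Chord length = distance between (−7, −17) and (−9, −17) = √4 = 2.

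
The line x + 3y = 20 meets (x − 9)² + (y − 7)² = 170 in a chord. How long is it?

8√10

Express y = (20 − x)/3 and substitute into the circle:
10x² − 160x − 800 = 0  ⟹  x² − 16x − 80 = 0
x = 20 or x = −4, giving (20, 0) and (−4, 8).
Chord length = distance between (20, 0) and (−4, 8) = √640 = 8√10.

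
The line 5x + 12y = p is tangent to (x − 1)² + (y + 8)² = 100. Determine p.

p = −221 or p = 39

For a tangent, require d(centre, line) = r = 10.
|5·1 + 12·(−8) − p| / √169 = 10
|p − (−91)| = 10·13, so p = 39 or p = −221.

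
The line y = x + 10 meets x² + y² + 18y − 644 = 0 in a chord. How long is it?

33√2

From the line, y = x + 10. Substituting:
2x² + 38x − 364 = 0  ⟹  x² + 19x − 182 = 0
x = 7 or x = −26, giving (7, 17) and (−26, −16).
Chord length = distance between (7, 17) and (−26, −16) = √2178 = 33√2.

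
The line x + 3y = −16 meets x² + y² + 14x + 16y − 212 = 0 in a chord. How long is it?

11√10

Substitute y = (−16 − x)/3:
10x² + 110x − 2420 = 0  ⟹  x² + 11x − 242 = 0
x = 11 or x = −22, giving (11, −9) and (−22, 2).
|(11, −9) − (−22, 2)| = √((33)² + (−11)²) = 11√10.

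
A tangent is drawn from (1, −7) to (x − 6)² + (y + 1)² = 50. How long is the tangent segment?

√11

The centre is (6, −1) and r = 5√2. The square of the distance from P to the centre is 25 + 36 = 61.
The tangent meets the radius at right angles, so tangent² = |PO|² − r² = 61 − 50 = 11.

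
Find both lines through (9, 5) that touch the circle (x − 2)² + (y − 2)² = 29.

Write the tangent as mx − y + (5 − m·(9)) = 0 and set its distance from the centre to √29:
[m·(−7) − (−3)]² = 29(m² + 1)
10m² − 21m − 10 = 0, so m = −2/5 or m = 5/2.
With m = −2/5: 2x + 5y = 43. With m = 5/2: 5x − 2y = 35.

2x + 5y = 43 and 5x − 2y = 35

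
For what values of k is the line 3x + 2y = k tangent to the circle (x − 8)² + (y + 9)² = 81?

k = 6 ± 9√13

Tangency holds when the distance from the centre (8, −9) to the line equals the radius 9:
|3·8 + 2·(−9) − k| / √13 = 9
|k − (6)| = 9√13.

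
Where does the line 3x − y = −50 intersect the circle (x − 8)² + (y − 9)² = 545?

(−15, 5) and (−8, 26)

Substitute y = 3x + 50:
10x² + 230x + 1200 = 0  ⟹  x² + 23x + 120 = 0
x = −8 or x = −15, giving (−8, 26) and (−15, 5).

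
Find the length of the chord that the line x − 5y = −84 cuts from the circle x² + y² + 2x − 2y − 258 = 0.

2√26

Substitute y = (84 + x)/5:
26x² + 208x − 234 = 0  ⟹  x² + 8x − 9 = 0
x = 1 or x = −9, giving (1, 17) and (−9, 15).
Chord length = distance between (1, 17) and (−9, 15) = √104 = 2√26.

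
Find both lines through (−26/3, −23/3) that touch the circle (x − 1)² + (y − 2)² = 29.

Write the tangent as mx − y + (−23/3 − m·(−26/3)) = 0 and set its distance from the centre to √29:
[m·(29/3) − (29/3)]² = 29(m² + 1)
10m² − 29m + 10 = 0, so m = 2/5 or m = 5/2.
With m = 2/5: 2x − 5y = 21. With m = 5/2: 5x − 2y = −28.

2x − 5y = 21 and 5x − 2y = −28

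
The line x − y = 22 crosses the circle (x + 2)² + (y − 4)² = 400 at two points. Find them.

Express y = x − 22 and substitute into the circle:
2x² − 48x + 280 = 0  ⟹  x² − 24x + 140 = 0
x = 14 or x = 10, giving (14, −8) and (10, −12).

(10, −12) and (14, −8)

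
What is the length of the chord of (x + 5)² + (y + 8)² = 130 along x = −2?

22

The distance from (−5, −8) to the line is 3, and r² = 130.
Chord = 2√(r² − d²) = 2·√(121) = 22.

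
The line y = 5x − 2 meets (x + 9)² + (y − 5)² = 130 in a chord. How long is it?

2√26

From the line, y = 5x − 2. Substituting:
26x² − 52x = 0  ⟹  x² − 2x = 0
x = 2 or x = 0, giving (2, 8) and (0, −2).
|(2, 8) − (0, −2)| = √((2)² + (10)²) = 2√26.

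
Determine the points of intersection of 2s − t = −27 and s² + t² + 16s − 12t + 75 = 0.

From the line, t = 2s + 27. Substituting:
5s² + 100s + 480 = 0  ⟹  s² + 20s + 96 = 0
s = −8 or s = −12, giving (−8, 11) and (−12, 3).

(−12, 3) and (−8, 11)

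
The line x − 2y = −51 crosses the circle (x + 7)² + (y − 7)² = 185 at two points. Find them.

Express y = (51 + x)/2 and substitute into the circle:
5x² + 130x + 825 = 0  ⟹  x² + 26x + 165 = 0
x = −11 or x = −15, giving (−11, 20) and (−15, 18).

(−15, 18) and (−11, 20)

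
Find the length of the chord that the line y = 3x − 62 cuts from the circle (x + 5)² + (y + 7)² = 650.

Substitute y = 3x − 62:
10x² − 320x + 2400 = 0  ⟹  x² − 32x + 240 = 0
x = 20 or x = 12, giving (20, −2) and (12, −26).
Chord length = distance between (20, −2) and (12, −26) = √640 = 8√10.

8√10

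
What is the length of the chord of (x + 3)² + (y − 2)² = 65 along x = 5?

The line gives x = 5. Substituting into the circle:
y² − 4y + 3 = 0
y = 3 or y = 1, giving (5, 3) and (5, 1).
Chord length = distance between (5, 3) and (5, 1) = √4 = 2.

2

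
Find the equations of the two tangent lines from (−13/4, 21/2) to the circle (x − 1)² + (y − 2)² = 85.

Write the tangent as mx − y + (21/2 − m·(−13/4)) = 0 and set its distance from the centre to √85:
[m·(17/4) − (−17/2)]² = 85(m² + 1)
63m² − 68m + 12 = 0, so m = 6/7 or m = 2/9.
Through (−13/4, 21/2) these give 6x − 7y = −93 and 2x − 9y = −101.

6x − 7y = −93 and 2x − 9y = −101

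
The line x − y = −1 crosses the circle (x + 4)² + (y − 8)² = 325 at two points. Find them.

Substitute y = x + 1:
2x² − 6x − 260 = 0  ⟹  x² − 3x − 130 = 0
x = 13 or x = −10, giving (13, 14) and (−10, −9).

(−10, −9) and (13, 14)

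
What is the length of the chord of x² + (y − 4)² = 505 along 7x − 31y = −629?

From the line, y = (629 + 7x)/31. Substituting:
1010x² + 7070x − 230280 = 0  ⟹  x² + 7x − 228 = 0
x = 12 or x = −19, giving (12, 23) and (−19, 16).
Chord length = distance between (12, 23) and (−19, 16) = √1010 = √1010.

√1010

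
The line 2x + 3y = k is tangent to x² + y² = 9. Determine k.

k = ±3√13

Tangency holds when the distance from the centre (0, 0) to the line equals the radius 3:
|2·0 + 3·0 − k| / √13 = 3
|k| = 3√13.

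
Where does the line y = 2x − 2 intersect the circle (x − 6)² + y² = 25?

Express y = 2x − 2 and substitute into the circle:
5x² − 20x + 15 = 0  ⟹  x² − 4x + 3 = 0
x = 3 or x = 1, giving (3, 4) and (1, 0).

(1, 0) and (3, 4)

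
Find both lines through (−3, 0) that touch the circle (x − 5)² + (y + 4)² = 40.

3x + y = −9 and x − 3y = −3

Let a tangent through (−3, 0) have slope m. Its distance from (5, −4) must equal 2√10:
(8m − (−4))² = 40(m² + 1)
3m² + 8m − 3 = 0, so m = −3 or m = 1/3.
With m = −3: 3x + y = −9. With m = 1/3: x − 3y = −3.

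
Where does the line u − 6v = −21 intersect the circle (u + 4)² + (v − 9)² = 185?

From the line, v = (21 + u)/6. Substituting:
37u² + 222u − 4995 = 0  ⟹  u² + 6u − 135 = 0
u = 9 or u = −15, giving (9, 5) and (−15, 1).

(−15, 1) and (9, 5)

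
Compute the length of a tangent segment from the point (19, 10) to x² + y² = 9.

2√113

Centre (0, 0), r² = 9. |PO|² = (19)² + (10)² = 461.
By the tangent–radius right angle, tangent length = √(|PO|² − r²) = √452 = 2√113.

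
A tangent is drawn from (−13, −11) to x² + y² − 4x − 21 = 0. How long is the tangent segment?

With centre O = (2, 0), |OP|² = 346 and r² = 25.
The tangent meets the radius at right angles, so tangent² = |PO|² − r² = 346 − 25 = 321.

√321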